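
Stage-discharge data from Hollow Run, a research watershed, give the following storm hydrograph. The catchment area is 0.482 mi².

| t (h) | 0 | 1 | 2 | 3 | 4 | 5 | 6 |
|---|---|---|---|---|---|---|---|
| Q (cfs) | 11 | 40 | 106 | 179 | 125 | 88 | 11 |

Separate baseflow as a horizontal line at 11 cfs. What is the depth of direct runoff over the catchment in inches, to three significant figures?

d ≈ 1.55 in

Direct runoff: 0.0, 29.0, 95.0, 168.0, 114.0, 77.0, 0.0 cfs; ΣQ_DR = 483.0 cfs.
V = ΣQ_DR · Δt = 483.0 × 3600 s = 1.739 × 10^6 ft³.
Over A = 0.482 mi², depth = V / A = 1.55 in.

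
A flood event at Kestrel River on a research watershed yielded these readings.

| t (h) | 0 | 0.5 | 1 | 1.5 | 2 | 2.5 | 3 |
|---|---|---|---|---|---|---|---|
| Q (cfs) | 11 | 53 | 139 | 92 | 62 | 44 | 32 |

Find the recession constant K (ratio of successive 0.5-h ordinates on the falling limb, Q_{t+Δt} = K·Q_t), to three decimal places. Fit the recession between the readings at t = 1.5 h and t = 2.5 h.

Using the recession-limb readings at t = 1.5 h and t = 2.5 h: Q falls from 92 to 44 cfs over 2 intervals.
K = (Q₂/Q₁)^(1/2) = (44/92)^(1/2) = 0.692.

K ≈ 0.692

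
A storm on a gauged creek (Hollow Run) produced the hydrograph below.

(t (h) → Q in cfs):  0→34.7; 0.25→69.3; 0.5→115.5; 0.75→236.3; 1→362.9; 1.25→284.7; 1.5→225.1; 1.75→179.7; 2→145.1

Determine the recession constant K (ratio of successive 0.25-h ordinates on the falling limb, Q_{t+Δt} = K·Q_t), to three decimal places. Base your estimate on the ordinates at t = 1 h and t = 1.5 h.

K ≈ 0.788

Using the recession-limb readings at t = 1 h and t = 1.5 h: Q falls from 362.9 to 225.1 cfs over 2 intervals.
K = (Q₂/Q₁)^(1/2) = (225.1/362.9)^(1/2) = 0.788.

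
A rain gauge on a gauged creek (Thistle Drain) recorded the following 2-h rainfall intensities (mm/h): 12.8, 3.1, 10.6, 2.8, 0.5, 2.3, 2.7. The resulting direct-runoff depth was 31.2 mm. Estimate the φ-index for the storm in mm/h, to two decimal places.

Only the 2 blocks with intensity above φ contribute runoff: 12.8, 10.6 mm/h.
Σ(I−φ)·Δt = d  ⇒  (12.8+10.6 − 2φ)·2 = 31.2
φ = (23.40 − 31.2/2) / 2 = 3.90 mm/h.

φ ≈ 3.90 mm/h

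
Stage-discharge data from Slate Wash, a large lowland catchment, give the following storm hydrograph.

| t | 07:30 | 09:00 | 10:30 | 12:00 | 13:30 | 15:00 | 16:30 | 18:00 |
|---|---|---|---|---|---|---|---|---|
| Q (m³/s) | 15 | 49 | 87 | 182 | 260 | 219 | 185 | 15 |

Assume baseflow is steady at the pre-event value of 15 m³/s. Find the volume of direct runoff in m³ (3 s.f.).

Direct-runoff ordinates (Q − Q_b): 0.0, 34.0, 72.0, 167.0, 245.0, 204.0, 170.0, 0.0 m³/s.
ΣQ_DR = 892.0 m³/s.
With Δt = 1.5 h = 5400 s, V = ΣQ_DR · Δt = 892.0 × 5400 = 4.82 × 10^6 m³.

V ≈ 4.82 × 10^6 m³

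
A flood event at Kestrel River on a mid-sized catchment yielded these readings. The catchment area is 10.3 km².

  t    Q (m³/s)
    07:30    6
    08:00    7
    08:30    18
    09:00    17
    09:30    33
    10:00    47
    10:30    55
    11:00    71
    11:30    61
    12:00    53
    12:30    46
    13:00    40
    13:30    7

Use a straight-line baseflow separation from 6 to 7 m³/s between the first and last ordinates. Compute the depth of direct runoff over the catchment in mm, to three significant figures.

d ≈ 65.8 mm

Direct runoff: 0.00, 0.92, 11.83, 10.75, 26.67, 40.58, 48.50, 64.42, 54.33, 46.25, 39.17, 33.08, 0.00 m³/s; ΣQ_DR = 376.5 m³/s.
V = ΣQ_DR · Δt = 376.5 × 1800 s = 6.777 × 10^5 m³.
Over A = 10.3 km², depth = V / A = 65.8 mm.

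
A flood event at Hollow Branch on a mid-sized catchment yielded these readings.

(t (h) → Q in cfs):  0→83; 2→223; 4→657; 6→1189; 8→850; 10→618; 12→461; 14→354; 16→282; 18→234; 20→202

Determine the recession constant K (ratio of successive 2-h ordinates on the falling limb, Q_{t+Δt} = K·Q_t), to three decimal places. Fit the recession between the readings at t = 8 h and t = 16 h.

Using the recession-limb readings at t = 8 h and t = 16 h: Q falls from 850 to 282 cfs over 4 intervals.
K = (Q₂/Q₁)^(1/4) = (282/850)^(1/4) = 0.759.

K ≈ 0.759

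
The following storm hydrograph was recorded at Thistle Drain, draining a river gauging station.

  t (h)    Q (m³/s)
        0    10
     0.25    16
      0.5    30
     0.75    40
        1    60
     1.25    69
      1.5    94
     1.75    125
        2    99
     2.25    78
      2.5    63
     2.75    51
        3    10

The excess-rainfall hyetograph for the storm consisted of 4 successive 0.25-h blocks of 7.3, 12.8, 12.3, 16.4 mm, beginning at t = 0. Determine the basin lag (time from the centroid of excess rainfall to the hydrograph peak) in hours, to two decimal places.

Centroid of excess rainfall: t_c = Σ P_i·t̄_i / ΣP_i = 0.5686 h (block centres at 0.125, 0.375, 0.625, 0.875 h).
Hydrograph peak occurs at t = 1.75 h, so basin lag t_L = 1.75 − 0.5686 = 1.18 h.

t_L ≈ 1.18 h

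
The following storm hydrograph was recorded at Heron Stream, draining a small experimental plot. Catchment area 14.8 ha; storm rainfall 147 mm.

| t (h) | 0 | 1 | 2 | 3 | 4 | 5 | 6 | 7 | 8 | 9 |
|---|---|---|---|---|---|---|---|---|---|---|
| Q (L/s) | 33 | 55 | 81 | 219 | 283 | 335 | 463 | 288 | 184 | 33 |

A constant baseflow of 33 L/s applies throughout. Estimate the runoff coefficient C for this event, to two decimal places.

ΣQ_DR = 1644 L/s; V = ΣQ_DR·Δt = 5.918 × 10^6 L.
Runoff depth d = V / A = 39.99 mm.
C = d / P = 39.99 / 147 = 0.27.

C ≈ 0.27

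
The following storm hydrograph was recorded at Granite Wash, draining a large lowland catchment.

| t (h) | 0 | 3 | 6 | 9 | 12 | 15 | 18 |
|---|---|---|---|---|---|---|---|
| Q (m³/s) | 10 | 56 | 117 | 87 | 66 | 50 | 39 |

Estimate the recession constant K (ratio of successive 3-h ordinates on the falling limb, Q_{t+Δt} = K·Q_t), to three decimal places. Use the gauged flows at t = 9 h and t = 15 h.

Using the recession-limb readings at t = 9 h and t = 15 h: Q falls from 87 to 50 m³/s over 2 intervals.
K = (Q₂/Q₁)^(1/2) = (50/87)^(1/2) = 0.758.

K ≈ 0.758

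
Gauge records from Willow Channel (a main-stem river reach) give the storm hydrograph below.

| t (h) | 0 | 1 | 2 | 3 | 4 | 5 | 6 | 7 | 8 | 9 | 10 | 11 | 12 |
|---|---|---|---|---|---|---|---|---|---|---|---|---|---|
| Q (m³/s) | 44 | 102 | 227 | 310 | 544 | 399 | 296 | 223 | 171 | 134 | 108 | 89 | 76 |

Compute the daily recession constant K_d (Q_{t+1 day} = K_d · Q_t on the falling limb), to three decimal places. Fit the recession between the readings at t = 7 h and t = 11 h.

K_d ≈ 0.004

Between t = 7 h and t = 11 h the flow falls from 223 to 89 m³/s over 4×1 h = 4 h.
Per-interval ratio K = (89/223)^(1/4) = 0.7948; K_d = K^(24/1) = 0.004.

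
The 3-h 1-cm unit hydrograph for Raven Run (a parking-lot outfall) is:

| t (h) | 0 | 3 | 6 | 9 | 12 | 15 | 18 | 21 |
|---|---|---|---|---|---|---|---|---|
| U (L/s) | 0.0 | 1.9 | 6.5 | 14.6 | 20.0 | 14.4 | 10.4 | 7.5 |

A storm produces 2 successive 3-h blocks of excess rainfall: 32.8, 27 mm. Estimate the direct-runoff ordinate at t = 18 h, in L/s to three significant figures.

By discrete convolution, Q_j = Σ (P_i / 10 mm) · U_{j−i}.
At t = 18 h (j=6): Q = (32.8/10)·10.4 + (27/10)·14.4 = 73.0 L/s.

Q ≈ 73.0 L/s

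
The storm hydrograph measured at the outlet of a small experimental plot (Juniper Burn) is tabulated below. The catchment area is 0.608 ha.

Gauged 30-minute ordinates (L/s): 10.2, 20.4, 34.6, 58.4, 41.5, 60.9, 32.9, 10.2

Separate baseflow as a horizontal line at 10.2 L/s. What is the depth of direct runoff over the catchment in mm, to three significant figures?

d ≈ 55.5 mm

Direct runoff: 0.0, 10.2, 24.4, 48.2, 31.3, 50.7, 22.7, 0.0 L/s; ΣQ_DR = 187.5 L/s.
V = ΣQ_DR · Δt = 187.5 × 1800 s = 3.375 × 10^5 L.
Over A = 0.608 ha, depth = V / A = 55.5 mm.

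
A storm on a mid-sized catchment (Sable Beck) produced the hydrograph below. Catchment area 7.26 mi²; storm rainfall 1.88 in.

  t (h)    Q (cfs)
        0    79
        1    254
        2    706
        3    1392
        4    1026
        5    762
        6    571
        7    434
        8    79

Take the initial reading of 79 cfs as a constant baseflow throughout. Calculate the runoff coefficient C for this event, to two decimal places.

C ≈ 0.52

ΣQ_DR = 4592 cfs; V = ΣQ_DR·Δt = 1.653 × 10^7 ft³.
Runoff depth d = V / A = 0.9801 in.
C = d / P = 0.9801 / 1.88 = 0.52.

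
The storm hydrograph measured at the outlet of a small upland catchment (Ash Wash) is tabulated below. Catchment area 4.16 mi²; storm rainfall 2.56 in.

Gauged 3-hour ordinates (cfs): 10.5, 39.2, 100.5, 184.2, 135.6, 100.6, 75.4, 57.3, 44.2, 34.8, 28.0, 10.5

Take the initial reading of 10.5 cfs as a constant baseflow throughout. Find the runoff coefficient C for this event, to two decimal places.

C ≈ 0.30

ΣQ_DR = 694.8 cfs; V = ΣQ_DR·Δt = 7.504 × 10^6 ft³.
Runoff depth d = V / A = 0.7764 in.
C = d / P = 0.7764 / 2.56 = 0.30.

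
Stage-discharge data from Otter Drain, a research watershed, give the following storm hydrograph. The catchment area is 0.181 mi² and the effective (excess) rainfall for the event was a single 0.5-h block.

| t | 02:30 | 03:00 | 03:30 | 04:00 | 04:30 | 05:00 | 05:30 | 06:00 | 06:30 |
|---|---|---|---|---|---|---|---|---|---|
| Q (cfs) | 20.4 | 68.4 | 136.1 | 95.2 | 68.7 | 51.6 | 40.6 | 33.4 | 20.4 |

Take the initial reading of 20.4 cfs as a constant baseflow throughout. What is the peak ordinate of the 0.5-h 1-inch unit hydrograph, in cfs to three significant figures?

Direct runoff: 0.0, 48.0, 115.7, 74.8, 48.3, 31.2, 20.2, 13.0, 0.0 cfs; ΣQ_DR = 351.2 cfs, peak = 115.7 cfs.
Runoff depth d = ΣQ_DR·Δt / A = 351.2 × 1800 / (0.181 mi²) = 1.503 in.
The 1-inch UH is the DRH scaled by (1 in)/d, so U_p = 115.7 × 1/1.503 = 77.0 cfs.

U_p ≈ 77.0 cfs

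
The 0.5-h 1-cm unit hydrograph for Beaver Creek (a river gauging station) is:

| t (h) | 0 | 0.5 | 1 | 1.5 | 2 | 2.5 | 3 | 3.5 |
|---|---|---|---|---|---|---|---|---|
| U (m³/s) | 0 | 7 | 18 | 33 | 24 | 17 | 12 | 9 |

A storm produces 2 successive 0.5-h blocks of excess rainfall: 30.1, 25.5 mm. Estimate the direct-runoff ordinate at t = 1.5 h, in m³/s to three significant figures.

By discrete convolution, Q_j = Σ (P_i / 10 mm) · U_{j−i}.
At t = 1.5 h (j=3): Q = (30.1/10)·33 + (25.5/10)·18 = 145 m³/s.

Q ≈ 145 m³/s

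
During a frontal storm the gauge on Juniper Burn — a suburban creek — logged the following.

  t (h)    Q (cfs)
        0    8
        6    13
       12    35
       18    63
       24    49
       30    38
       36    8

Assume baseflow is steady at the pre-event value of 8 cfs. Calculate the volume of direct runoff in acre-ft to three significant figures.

Direct-runoff ordinates (Q − Q_b): 0.0, 5.0, 27.0, 55.0, 41.0, 30.0, 0.0 cfs.
ΣQ_DR = 158.0 cfs.
With Δt = 6 h = 21600 s, V = ΣQ_DR · Δt = 158.0 × 21600 = 3.41 × 10^6 ft³ = 78.3 acre-ft.

V ≈ 78.3 acre-ft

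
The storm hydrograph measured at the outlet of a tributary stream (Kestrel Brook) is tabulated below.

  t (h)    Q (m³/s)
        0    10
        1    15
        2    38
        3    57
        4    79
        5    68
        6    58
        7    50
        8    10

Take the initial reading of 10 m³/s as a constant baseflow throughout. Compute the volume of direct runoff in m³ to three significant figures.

V ≈ 1.06 × 10^6 m³

Direct-runoff ordinates (Q − Q_b): 0.0, 5.0, 28.0, 47.0, 69.0, 58.0, 48.0, 40.0, 0.0 m³/s.
ΣQ_DR = 295.0 m³/s.
With Δt = 1 h = 3600 s, V = ΣQ_DR · Δt = 295.0 × 3600 = 1.06 × 10^6 m³.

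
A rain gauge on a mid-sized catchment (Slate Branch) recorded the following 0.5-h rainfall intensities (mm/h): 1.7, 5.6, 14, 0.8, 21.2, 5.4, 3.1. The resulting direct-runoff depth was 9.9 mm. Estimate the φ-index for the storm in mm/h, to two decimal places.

Only the 2 blocks with intensity above φ contribute runoff: 14, 21.2 mm/h.
Σ(I−φ)·Δt = d  ⇒  (14+21.2 − 2φ)·0.5 = 9.9
φ = (35.20 − 9.9/0.5) / 2 = 7.70 mm/h.

φ ≈ 7.70 mm/h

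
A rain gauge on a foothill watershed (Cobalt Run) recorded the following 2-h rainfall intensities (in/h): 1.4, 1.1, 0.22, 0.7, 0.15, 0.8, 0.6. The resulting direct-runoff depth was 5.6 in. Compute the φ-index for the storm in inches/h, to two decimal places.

Only the 5 blocks with intensity above φ contribute runoff: 1.4, 1.1, 0.7, 0.8, 0.6 in/h.
Σ(I−φ)·Δt = d  ⇒  (1.4+1.1+0.7+0.8+0.6 − 5φ)·2 = 5.6
φ = (4.600 − 5.6/2) / 5 = 0.36 in/h.

φ ≈ 0.36 in/h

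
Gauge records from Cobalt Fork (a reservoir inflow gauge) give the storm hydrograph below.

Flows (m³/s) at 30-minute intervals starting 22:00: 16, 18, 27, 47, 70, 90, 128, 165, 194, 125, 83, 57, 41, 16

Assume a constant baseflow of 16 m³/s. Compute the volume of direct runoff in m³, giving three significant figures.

V ≈ 1.54 × 10^6 m³

Direct-runoff ordinates (Q − Q_b): 0.0, 2.0, 11.0, 31.0, 54.0, 74.0, 112.0, 149.0, 178.0, 109.0, 67.0, 41.0, 25.0, 0.0 m³/s.
ΣQ_DR = 853.0 m³/s.
With Δt = 0.5 h = 1800 s, V = ΣQ_DR · Δt = 853.0 × 1800 = 1.54 × 10^6 m³.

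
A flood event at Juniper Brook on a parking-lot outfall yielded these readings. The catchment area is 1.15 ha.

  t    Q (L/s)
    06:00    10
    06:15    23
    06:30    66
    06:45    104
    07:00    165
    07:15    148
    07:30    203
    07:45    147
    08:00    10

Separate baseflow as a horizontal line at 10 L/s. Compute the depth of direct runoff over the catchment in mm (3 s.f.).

d ≈ 61.5 mm

Direct runoff: 0.0, 13.0, 56.0, 94.0, 155.0, 138.0, 193.0, 137.0, 0.0 L/s; ΣQ_DR = 786.0 L/s.
V = ΣQ_DR · Δt = 786.0 × 900 s = 7.074 × 10^5 L.
Over A = 1.15 ha, depth = V / A = 61.5 mm.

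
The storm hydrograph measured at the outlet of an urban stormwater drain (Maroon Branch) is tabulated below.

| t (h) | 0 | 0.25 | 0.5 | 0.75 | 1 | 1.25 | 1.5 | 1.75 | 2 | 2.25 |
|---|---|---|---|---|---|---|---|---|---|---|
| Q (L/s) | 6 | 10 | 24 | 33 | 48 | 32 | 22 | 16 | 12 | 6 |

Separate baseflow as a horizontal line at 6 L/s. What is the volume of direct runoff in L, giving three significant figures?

V ≈ 1.34 × 10^5 L

Direct-runoff ordinates (Q − Q_b): 0.0, 4.0, 18.0, 27.0, 42.0, 26.0, 16.0, 10.0, 6.0, 0.0 L/s.
ΣQ_DR = 149.0 L/s.
With Δt = 0.25 h = 900 s, V = ΣQ_DR · Δt = 149.0 × 900 = 1.34 × 10^5 L.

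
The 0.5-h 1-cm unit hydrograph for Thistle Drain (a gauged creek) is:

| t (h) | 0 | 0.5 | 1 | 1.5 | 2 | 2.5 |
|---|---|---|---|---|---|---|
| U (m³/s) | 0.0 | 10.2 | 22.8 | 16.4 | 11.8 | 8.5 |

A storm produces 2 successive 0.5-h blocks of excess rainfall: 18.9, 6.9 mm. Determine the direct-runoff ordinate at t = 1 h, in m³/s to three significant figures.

Q ≈ 50.1 m³/s

By discrete convolution, Q_j = Σ (P_i / 10 mm) · U_{j−i}.
At t = 1 h (j=2): Q = (18.9/10)·22.8 + (6.9/10)·10.2 = 50.1 m³/s.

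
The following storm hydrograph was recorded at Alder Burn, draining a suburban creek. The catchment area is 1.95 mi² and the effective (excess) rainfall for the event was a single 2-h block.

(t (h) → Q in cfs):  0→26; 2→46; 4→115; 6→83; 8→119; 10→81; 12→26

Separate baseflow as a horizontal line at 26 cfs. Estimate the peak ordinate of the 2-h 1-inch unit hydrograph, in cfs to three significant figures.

Direct runoff: 0.0, 20.0, 89.0, 57.0, 93.0, 55.0, 0.0 cfs; ΣQ_DR = 314.0 cfs, peak = 93.0 cfs.
Runoff depth d = ΣQ_DR·Δt / A = 314.0 × 7200 / (1.95 mi²) = 0.4990 in.
The 1-inch UH is the DRH scaled by (1 in)/d, so U_p = 93.0 × 1/0.4990 = 186 cfs.

U_p ≈ 186 cfs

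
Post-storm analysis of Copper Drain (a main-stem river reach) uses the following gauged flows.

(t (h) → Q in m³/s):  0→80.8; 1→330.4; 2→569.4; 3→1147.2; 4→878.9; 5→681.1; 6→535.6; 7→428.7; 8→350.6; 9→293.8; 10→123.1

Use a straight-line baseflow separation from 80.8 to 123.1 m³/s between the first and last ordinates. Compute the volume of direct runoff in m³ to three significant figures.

Direct-runoff ordinates (Q − Q_b): 0.00, 245.37, 480.14, 1053.71, 781.18, 579.15, 429.42, 318.29, 235.96, 174.93, 0.00 m³/s.
ΣQ_DR = 4298 m³/s.
With Δt = 1 h = 3600 s, V = ΣQ_DR · Δt = 4298 × 3600 = 1.55 × 10^7 m³.

V ≈ 1.55 × 10^7 m³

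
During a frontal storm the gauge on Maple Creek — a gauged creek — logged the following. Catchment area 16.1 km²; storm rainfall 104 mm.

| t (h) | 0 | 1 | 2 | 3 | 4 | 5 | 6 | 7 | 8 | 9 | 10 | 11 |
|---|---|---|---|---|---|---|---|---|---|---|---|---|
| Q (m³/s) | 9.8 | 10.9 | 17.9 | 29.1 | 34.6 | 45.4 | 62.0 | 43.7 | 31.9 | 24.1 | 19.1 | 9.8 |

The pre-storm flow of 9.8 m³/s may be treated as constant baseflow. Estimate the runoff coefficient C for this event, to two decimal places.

ΣQ_DR = 220.7 m³/s; V = ΣQ_DR·Δt = 7.945 × 10^5 m³.
Runoff depth d = V / A = 49.35 mm.
C = d / P = 49.35 / 104 = 0.47.

C ≈ 0.47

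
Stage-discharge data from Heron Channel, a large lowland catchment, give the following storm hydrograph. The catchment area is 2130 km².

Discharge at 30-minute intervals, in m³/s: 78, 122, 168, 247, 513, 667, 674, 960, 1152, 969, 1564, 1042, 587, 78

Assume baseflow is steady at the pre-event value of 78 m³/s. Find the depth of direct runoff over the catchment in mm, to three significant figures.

Direct runoff: 0.0, 44.0, 90.0, 169.0, 435.0, 589.0, 596.0, 882.0, 1074.0, 891.0, 1486.0, 964.0, 509.0, 0.0 m³/s; ΣQ_DR = 7729 m³/s.
V = ΣQ_DR · Δt = 7729 × 1800 s = 1.391 × 10^7 m³.
Over A = 2130 km², depth = V / A = 6.53 mm.

d ≈ 6.53 mm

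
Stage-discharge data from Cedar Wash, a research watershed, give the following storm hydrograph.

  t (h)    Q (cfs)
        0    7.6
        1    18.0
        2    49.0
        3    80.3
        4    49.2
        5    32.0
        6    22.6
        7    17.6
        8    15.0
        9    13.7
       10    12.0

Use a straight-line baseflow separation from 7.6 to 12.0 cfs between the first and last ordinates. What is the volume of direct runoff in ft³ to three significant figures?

V ≈ 7.53 × 10^5 ft³

Direct-runoff ordinates (Q − Q_b): 0.00, 9.96, 40.52, 71.38, 39.84, 22.20, 12.36, 6.92, 3.88, 2.14, 0.00 cfs.
ΣQ_DR = 209.2 cfs.
With Δt = 1 h = 3600 s, V = ΣQ_DR · Δt = 209.2 × 3600 = 7.53 × 10^5 ft³.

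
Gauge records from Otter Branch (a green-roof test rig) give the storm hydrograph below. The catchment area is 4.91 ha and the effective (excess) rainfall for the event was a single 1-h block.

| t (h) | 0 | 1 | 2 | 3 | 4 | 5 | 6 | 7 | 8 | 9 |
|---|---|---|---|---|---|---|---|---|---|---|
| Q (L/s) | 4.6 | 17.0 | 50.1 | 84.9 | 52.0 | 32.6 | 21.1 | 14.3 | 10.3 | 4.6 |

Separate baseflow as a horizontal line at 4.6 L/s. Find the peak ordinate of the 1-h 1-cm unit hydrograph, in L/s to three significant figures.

Direct runoff: 0.0, 12.4, 45.5, 80.3, 47.4, 28.0, 16.5, 9.7, 5.7, 0.0 L/s; ΣQ_DR = 245.5 L/s, peak = 80.3 L/s.
Runoff depth d = ΣQ_DR·Δt / A = 245.5 × 3600 / (4.91 ha) = 18.00 mm.
The 1-cm UH is the DRH scaled by (10 mm)/d, so U_p = 80.3 × 10/18.00 = 44.6 L/s.

U_p ≈ 44.6 L/s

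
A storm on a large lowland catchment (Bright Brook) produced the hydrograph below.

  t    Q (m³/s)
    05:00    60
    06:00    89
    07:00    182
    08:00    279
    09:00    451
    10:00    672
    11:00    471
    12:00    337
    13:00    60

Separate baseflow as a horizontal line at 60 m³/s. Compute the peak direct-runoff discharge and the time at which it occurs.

Q_p = 612.0 m³/s at t = 10:00

Subtracting baseflow gives direct-runoff ordinates: 0.0, 29.0, 122.0, 219.0, 391.0, 612.0, 411.0, 277.0, 0.0 m³/s.
The maximum is 612.0 m³/s, occurring at the reading for t = 10:00.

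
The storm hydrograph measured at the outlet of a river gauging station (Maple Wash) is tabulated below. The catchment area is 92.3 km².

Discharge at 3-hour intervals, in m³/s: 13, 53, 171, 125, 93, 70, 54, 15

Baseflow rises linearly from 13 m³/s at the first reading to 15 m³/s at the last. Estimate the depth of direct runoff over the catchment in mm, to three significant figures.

Direct runoff: 0.00, 39.71, 157.43, 111.14, 78.86, 55.57, 39.29, 0.00 m³/s; ΣQ_DR = 482.0 m³/s.
V = ΣQ_DR · Δt = 482.0 × 10800 s = 5.206 × 10^6 m³.
Over A = 92.3 km², depth = V / A = 56.4 mm.

d ≈ 56.4 mm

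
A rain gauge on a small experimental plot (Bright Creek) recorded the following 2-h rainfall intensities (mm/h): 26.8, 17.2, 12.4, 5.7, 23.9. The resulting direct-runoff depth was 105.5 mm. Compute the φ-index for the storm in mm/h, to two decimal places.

Only the 4 blocks with intensity above φ contribute runoff: 26.8, 17.2, 12.4, 23.9 mm/h.
Σ(I−φ)·Δt = d  ⇒  (26.8+17.2+12.4+23.9 − 4φ)·2 = 105.5
φ = (80.30 − 105.5/2) / 4 = 6.89 mm/h.

φ ≈ 6.89 mm/h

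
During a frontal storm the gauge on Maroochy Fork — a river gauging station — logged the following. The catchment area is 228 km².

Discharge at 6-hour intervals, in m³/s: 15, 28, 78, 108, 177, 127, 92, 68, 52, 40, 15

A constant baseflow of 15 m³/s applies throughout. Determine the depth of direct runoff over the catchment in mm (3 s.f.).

Direct runoff: 0.0, 13.0, 63.0, 93.0, 162.0, 112.0, 77.0, 53.0, 37.0, 25.0, 0.0 m³/s; ΣQ_DR = 635.0 m³/s.
V = ΣQ_DR · Δt = 635.0 × 21600 s = 1.372 × 10^7 m³.
Over A = 228 km², depth = V / A = 60.2 mm.

d ≈ 60.2 mm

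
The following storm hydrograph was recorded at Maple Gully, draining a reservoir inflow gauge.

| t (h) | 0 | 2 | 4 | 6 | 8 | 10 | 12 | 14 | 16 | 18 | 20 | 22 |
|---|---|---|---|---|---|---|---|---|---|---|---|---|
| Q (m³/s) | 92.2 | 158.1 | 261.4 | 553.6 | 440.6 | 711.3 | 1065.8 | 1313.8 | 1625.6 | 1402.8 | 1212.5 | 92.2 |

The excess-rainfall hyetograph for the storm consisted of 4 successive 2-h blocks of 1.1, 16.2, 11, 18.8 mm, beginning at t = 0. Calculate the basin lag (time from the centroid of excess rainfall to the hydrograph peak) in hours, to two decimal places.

t_L ≈ 10.98 h

Centroid of excess rainfall: t_c = Σ P_i·t̄_i / ΣP_i = 5.0170 h (block centres at 1, 3, 5, 7 h).
Hydrograph peak occurs at t = 16 h, so basin lag t_L = 16 − 5.0170 = 10.98 h.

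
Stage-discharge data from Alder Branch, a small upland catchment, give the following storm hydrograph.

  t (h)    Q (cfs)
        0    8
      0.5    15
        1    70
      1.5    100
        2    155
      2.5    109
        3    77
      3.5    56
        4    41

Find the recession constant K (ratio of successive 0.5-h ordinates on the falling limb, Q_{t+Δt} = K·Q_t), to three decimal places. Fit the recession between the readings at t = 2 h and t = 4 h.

Using the recession-limb readings at t = 2 h and t = 4 h: Q falls from 155 to 41 cfs over 4 intervals.
K = (Q₂/Q₁)^(1/4) = (41/155)^(1/4) = 0.717.

K ≈ 0.717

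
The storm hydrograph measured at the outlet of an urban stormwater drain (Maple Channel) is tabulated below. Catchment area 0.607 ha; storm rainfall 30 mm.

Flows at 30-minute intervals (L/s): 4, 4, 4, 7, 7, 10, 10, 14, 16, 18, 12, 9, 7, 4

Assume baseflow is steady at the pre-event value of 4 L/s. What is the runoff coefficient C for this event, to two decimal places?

C ≈ 0.69

ΣQ_DR = 70.00 L/s; V = ΣQ_DR·Δt = 1.260 × 10^5 L.
Runoff depth d = V / A = 20.76 mm.
C = d / P = 20.76 / 30 = 0.69.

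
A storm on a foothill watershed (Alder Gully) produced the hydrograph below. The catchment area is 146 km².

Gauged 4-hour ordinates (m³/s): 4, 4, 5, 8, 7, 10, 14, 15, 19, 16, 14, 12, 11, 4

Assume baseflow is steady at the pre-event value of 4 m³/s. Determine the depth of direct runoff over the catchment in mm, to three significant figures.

Direct runoff: 0.0, 0.0, 1.0, 4.0, 3.0, 6.0, 10.0, 11.0, 15.0, 12.0, 10.0, 8.0, 7.0, 0.0 m³/s; ΣQ_DR = 87.00 m³/s.
V = ΣQ_DR · Δt = 87.00 × 14400 s = 1.253 × 10^6 m³.
Over A = 146 km², depth = V / A = 8.58 mm.

d ≈ 8.58 mm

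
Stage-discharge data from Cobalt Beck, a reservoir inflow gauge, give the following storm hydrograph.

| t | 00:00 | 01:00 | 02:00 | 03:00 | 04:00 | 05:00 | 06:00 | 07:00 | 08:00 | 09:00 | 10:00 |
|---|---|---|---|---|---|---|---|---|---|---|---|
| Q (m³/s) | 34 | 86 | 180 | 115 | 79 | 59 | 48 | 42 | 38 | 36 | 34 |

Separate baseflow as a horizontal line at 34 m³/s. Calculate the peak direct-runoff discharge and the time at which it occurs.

Subtracting baseflow gives direct-runoff ordinates: 0.0, 52.0, 146.0, 81.0, 45.0, 25.0, 14.0, 8.0, 4.0, 2.0, 0.0 m³/s.
The maximum is 146.0 m³/s, occurring at the reading for t = 02:00.

Q_p = 146.0 m³/s at t = 02:00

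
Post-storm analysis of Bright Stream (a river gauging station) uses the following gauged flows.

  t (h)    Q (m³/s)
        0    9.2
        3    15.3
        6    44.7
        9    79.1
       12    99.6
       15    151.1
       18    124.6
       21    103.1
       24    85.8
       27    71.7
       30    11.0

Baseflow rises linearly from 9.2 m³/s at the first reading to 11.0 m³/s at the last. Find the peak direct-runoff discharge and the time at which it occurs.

Subtracting baseflow gives direct-runoff ordinates: 0.00, 5.92, 35.14, 69.36, 89.68, 141.00, 114.32, 92.64, 75.16, 60.88, 0.00 m³/s.
The maximum is 141.00 m³/s, occurring at the reading for t = 15 h.

Q_p = 141.00 m³/s at t = 15 h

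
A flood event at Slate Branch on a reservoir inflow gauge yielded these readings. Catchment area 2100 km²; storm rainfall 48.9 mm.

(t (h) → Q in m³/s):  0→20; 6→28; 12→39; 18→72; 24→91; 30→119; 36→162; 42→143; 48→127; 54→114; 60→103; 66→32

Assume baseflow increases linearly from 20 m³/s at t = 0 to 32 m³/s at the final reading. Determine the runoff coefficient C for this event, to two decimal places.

ΣQ_DR = 738.0 m³/s; V = ΣQ_DR·Δt = 1.594 × 10^7 m³.
Runoff depth d = V / A = 7.591 mm.
C = d / P = 7.591 / 48.9 = 0.16.

C ≈ 0.16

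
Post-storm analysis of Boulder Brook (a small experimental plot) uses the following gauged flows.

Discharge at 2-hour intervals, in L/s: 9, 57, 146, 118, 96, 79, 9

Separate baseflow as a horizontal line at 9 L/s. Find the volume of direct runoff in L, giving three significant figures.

V ≈ 3.25 × 10^6 L

Direct-runoff ordinates (Q − Q_b): 0.0, 48.0, 137.0, 109.0, 87.0, 70.0, 0.0 L/s.
ΣQ_DR = 451.0 L/s.
With Δt = 2 h = 7200 s, V = ΣQ_DR · Δt = 451.0 × 7200 = 3.25 × 10^6 L.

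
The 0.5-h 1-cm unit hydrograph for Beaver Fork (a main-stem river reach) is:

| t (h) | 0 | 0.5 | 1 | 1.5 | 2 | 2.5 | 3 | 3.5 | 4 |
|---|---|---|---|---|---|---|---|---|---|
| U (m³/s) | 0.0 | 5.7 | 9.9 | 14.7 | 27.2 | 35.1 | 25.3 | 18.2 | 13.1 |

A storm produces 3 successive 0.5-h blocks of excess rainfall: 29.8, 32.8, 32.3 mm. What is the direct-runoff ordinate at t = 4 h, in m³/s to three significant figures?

By discrete convolution, Q_j = Σ (P_i / 10 mm) · U_{j−i}.
At t = 4 h (j=8): Q = (29.8/10)·13.1 + (32.8/10)·18.2 + (32.3/10)·25.3 = 180 m³/s.

Q ≈ 180 m³/s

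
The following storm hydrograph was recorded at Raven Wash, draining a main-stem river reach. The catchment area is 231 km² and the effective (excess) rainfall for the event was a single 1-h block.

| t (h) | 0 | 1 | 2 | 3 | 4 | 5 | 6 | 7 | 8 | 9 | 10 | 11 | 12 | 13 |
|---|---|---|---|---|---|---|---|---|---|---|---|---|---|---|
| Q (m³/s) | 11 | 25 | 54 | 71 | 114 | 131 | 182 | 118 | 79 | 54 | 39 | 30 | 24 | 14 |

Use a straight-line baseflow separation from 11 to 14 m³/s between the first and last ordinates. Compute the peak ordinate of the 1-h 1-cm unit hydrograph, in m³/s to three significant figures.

Direct runoff: 0.00, 13.77, 42.54, 59.31, 102.08, 118.85, 169.62, 105.38, 66.15, 40.92, 25.69, 16.46, 10.23, 0.00 m³/s; ΣQ_DR = 771.0 m³/s, peak = 169.62 m³/s.
Runoff depth d = ΣQ_DR·Δt / A = 771.0 × 3600 / (231 km²) = 12.02 mm.
The 1-cm UH is the DRH scaled by (10 mm)/d, so U_p = 169.62 × 10/12.02 = 141 m³/s.

U_p ≈ 141 m³/s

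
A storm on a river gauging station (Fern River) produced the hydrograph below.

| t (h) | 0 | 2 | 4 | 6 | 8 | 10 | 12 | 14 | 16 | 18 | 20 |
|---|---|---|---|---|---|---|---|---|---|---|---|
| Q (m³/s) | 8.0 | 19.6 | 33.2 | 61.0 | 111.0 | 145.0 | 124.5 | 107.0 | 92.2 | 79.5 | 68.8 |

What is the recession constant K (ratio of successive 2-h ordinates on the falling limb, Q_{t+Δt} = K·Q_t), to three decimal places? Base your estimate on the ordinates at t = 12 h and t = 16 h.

K ≈ 0.861

Using the recession-limb readings at t = 12 h and t = 16 h: Q falls from 124.5 to 92.2 m³/s over 2 intervals.
K = (Q₂/Q₁)^(1/2) = (92.2/124.5)^(1/2) = 0.861.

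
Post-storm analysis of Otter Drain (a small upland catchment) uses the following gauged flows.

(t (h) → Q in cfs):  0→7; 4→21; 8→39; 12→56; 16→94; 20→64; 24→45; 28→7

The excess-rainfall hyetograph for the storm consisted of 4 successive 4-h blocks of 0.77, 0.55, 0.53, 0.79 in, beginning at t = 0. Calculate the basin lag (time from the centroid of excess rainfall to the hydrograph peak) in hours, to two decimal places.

Centroid of excess rainfall: t_c = Σ P_i·t̄_i / ΣP_i = 8.0303 h (block centres at 2, 6, 10, 14 h).
Hydrograph peak occurs at t = 16 h, so basin lag t_L = 16 − 8.0303 = 7.97 h.

t_L ≈ 7.97 h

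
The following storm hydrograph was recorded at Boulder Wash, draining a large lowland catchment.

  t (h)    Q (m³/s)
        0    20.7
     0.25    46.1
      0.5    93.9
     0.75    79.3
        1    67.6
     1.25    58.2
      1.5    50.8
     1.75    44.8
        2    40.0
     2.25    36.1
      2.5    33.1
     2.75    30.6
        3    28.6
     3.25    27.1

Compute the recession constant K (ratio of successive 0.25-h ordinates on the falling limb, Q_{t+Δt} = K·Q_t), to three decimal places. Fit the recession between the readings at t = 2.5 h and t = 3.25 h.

Using the recession-limb readings at t = 2.5 h and t = 3.25 h: Q falls from 33.1 to 27.1 m³/s over 3 intervals.
K = (Q₂/Q₁)^(1/3) = (27.1/33.1)^(1/3) = 0.936.

K ≈ 0.936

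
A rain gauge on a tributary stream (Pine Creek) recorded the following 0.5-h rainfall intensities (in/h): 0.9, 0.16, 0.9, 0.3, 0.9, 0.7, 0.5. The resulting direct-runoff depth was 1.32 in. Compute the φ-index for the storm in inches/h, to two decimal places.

φ ≈ 0.26 in/h

Only the 6 blocks with intensity above φ contribute runoff: 0.9, 0.9, 0.3, 0.9, 0.7, 0.5 in/h.
Σ(I−φ)·Δt = d  ⇒  (0.9+0.9+0.3+0.9+0.7+0.5 − 6φ)·0.5 = 1.32
φ = (4.200 − 1.32/0.5) / 6 = 0.26 in/h.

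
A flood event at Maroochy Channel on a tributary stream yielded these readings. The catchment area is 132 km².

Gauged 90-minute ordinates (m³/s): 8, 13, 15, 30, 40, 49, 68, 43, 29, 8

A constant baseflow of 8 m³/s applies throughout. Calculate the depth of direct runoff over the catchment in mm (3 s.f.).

d ≈ 9.12 mm

Direct runoff: 0.0, 5.0, 7.0, 22.0, 32.0, 41.0, 60.0, 35.0, 21.0, 0.0 m³/s; ΣQ_DR = 223.0 m³/s.
V = ΣQ_DR · Δt = 223.0 × 5400 s = 1.204 × 10^6 m³.
Over A = 132 km², depth = V / A = 9.12 mm.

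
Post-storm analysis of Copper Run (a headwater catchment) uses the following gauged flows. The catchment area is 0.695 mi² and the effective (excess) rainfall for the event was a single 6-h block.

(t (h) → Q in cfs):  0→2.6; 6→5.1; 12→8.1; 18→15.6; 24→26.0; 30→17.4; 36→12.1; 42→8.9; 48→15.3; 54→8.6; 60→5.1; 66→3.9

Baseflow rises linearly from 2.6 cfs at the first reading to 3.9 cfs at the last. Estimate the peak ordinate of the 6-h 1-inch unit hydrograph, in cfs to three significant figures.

Direct runoff: 0.00, 2.38, 5.26, 12.65, 22.93, 14.21, 8.79, 5.47, 11.75, 4.94, 1.32, 0.00 cfs; ΣQ_DR = 89.70 cfs, peak = 22.93 cfs.
Runoff depth d = ΣQ_DR·Δt / A = 89.70 × 21600 / (0.695 mi²) = 1.200 in.
The 1-inch UH is the DRH scaled by (1 in)/d, so U_p = 22.93 × 1/1.200 = 19.1 cfs.

U_p ≈ 19.1 cfs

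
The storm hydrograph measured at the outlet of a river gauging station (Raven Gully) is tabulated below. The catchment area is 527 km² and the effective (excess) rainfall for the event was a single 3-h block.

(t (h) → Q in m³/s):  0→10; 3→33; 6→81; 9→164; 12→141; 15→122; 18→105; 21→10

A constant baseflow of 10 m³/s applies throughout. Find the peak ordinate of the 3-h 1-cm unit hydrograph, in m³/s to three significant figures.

U_p ≈ 128 m³/s

Direct runoff: 0.0, 23.0, 71.0, 154.0, 131.0, 112.0, 95.0, 0.0 m³/s; ΣQ_DR = 586.0 m³/s, peak = 154.0 m³/s.
Runoff depth d = ΣQ_DR·Δt / A = 586.0 × 10800 / (527 km²) = 12.01 mm.
The 1-cm UH is the DRH scaled by (10 mm)/d, so U_p = 154.0 × 10/12.01 = 128 m³/s.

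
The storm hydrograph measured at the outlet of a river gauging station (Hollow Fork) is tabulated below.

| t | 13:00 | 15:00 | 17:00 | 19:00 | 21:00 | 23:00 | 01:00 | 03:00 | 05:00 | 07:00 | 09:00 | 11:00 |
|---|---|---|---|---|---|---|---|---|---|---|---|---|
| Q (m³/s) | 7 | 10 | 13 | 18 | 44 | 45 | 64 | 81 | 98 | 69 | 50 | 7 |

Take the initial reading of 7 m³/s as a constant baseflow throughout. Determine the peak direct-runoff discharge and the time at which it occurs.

Subtracting baseflow gives direct-runoff ordinates: 0.0, 3.0, 6.0, 11.0, 37.0, 38.0, 57.0, 74.0, 91.0, 62.0, 43.0, 0.0 m³/s.
The maximum is 91.0 m³/s, occurring at the reading for t = 05:00.

Q_p = 91.0 m³/s at t = 05:00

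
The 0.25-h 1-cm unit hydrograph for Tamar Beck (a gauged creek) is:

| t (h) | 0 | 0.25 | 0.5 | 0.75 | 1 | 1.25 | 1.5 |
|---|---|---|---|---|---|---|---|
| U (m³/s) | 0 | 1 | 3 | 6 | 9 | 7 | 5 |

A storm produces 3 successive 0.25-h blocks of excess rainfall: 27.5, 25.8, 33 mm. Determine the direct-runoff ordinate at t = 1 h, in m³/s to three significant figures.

Q ≈ 50.1 m³/s

By discrete convolution, Q_j = Σ (P_i / 10 mm) · U_{j−i}.
At t = 1 h (j=4): Q = (27.5/10)·9 + (25.8/10)·6 + (33/10)·3 = 50.1 m³/s.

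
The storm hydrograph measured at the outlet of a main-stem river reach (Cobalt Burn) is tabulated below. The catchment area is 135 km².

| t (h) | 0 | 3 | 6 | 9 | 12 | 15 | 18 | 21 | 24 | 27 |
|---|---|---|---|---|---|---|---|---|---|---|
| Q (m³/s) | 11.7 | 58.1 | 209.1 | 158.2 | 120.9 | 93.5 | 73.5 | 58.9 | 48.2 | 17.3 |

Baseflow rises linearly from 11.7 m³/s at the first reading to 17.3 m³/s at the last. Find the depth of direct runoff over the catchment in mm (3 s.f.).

Direct runoff: 0.00, 45.78, 196.16, 144.63, 106.71, 78.69, 58.07, 42.84, 31.52, 0.00 m³/s; ΣQ_DR = 704.4 m³/s.
V = ΣQ_DR · Δt = 704.4 × 10800 s = 7.608 × 10^6 m³.
Over A = 135 km², depth = V / A = 56.4 mm.

d ≈ 56.4 mm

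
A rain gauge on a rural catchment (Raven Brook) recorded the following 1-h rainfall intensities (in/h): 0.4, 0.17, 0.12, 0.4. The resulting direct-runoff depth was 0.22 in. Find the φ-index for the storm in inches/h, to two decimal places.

Only the 2 blocks with intensity above φ contribute runoff: 0.4, 0.4 in/h.
Σ(I−φ)·Δt = d  ⇒  (0.4+0.4 − 2φ)·1 = 0.22
φ = (0.8000 − 0.22/1) / 2 = 0.29 in/h.

φ ≈ 0.29 in/h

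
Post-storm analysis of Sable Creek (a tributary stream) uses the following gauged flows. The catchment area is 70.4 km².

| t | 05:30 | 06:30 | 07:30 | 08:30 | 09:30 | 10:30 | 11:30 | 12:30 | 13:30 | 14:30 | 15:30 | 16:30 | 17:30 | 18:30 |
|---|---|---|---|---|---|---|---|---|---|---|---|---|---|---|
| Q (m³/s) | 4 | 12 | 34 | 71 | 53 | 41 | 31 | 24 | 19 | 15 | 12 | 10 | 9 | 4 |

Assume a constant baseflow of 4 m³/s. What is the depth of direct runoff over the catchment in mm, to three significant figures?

d ≈ 14.5 mm

Direct runoff: 0.0, 8.0, 30.0, 67.0, 49.0, 37.0, 27.0, 20.0, 15.0, 11.0, 8.0, 6.0, 5.0, 0.0 m³/s; ΣQ_DR = 283.0 m³/s.
V = ΣQ_DR · Δt = 283.0 × 3600 s = 1.019 × 10^6 m³.
Over A = 70.4 km², depth = V / A = 14.5 mm.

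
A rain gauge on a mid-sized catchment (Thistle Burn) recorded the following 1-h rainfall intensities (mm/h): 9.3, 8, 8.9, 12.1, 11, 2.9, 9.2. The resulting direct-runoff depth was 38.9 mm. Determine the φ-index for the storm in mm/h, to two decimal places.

Only the 6 blocks with intensity above φ contribute runoff: 9.3, 8, 8.9, 12.1, 11, 9.2 mm/h.
Σ(I−φ)·Δt = d  ⇒  (9.3+8+8.9+12.1+11+9.2 − 6φ)·1 = 38.9
φ = (58.50 − 38.9/1) / 6 = 3.27 mm/h.

φ ≈ 3.27 mm/h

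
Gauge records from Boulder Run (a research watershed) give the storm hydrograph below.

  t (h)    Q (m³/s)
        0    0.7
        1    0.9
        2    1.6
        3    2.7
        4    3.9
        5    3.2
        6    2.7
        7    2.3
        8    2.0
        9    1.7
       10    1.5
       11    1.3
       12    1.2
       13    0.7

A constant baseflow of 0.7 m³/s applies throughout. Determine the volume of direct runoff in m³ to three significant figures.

V ≈ 59800 m³

Direct-runoff ordinates (Q − Q_b): 0.0, 0.2, 0.9, 2.0, 3.2, 2.5, 2.0, 1.6, 1.3, 1.0, 0.8, 0.6, 0.5, 0.0 m³/s.
ΣQ_DR = 16.60 m³/s.
With Δt = 1 h = 3600 s, V = ΣQ_DR · Δt = 16.60 × 3600 = 59800 m³.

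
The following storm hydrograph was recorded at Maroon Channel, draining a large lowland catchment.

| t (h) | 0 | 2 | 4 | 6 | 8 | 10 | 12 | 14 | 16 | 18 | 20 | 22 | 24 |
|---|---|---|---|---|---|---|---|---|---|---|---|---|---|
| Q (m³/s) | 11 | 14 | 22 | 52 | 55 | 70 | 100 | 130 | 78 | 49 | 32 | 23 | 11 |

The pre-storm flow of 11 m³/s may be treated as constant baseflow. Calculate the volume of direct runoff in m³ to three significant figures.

V ≈ 3.63 × 10^6 m³

Direct-runoff ordinates (Q − Q_b): 0.0, 3.0, 11.0, 41.0, 44.0, 59.0, 89.0, 119.0, 67.0, 38.0, 21.0, 12.0, 0.0 m³/s.
ΣQ_DR = 504.0 m³/s.
With Δt = 2 h = 7200 s, V = ΣQ_DR · Δt = 504.0 × 7200 = 3.63 × 10^6 m³.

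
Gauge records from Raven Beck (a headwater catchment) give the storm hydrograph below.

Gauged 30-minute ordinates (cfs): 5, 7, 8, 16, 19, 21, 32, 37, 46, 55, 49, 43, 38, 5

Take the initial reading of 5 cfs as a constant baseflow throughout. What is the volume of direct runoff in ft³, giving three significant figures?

V ≈ 5.60 × 10^5 ft³

Direct-runoff ordinates (Q − Q_b): 0.0, 2.0, 3.0, 11.0, 14.0, 16.0, 27.0, 32.0, 41.0, 50.0, 44.0, 38.0, 33.0, 0.0 cfs.
ΣQ_DR = 311.0 cfs.
With Δt = 0.5 h = 1800 s, V = ΣQ_DR · Δt = 311.0 × 1800 = 5.60 × 10^5 ft³.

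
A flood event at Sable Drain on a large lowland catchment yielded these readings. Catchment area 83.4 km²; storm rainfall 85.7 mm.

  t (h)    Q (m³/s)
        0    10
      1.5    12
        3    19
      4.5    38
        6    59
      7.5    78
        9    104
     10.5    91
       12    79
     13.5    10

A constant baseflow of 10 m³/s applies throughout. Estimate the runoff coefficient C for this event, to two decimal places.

ΣQ_DR = 400.0 m³/s; V = ΣQ_DR·Δt = 2.160 × 10^6 m³.
Runoff depth d = V / A = 25.90 mm.
C = d / P = 25.90 / 85.7 = 0.30.

C ≈ 0.30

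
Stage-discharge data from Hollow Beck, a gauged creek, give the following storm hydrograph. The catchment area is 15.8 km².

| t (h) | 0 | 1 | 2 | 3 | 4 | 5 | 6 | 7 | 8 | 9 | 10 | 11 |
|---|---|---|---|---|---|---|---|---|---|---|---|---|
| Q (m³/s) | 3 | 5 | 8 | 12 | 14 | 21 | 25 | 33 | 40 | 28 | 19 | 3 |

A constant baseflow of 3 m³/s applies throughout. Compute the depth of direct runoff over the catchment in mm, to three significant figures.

Direct runoff: 0.0, 2.0, 5.0, 9.0, 11.0, 18.0, 22.0, 30.0, 37.0, 25.0, 16.0, 0.0 m³/s; ΣQ_DR = 175.0 m³/s.
V = ΣQ_DR · Δt = 175.0 × 3600 s = 6.300 × 10^5 m³.
Over A = 15.8 km², depth = V / A = 39.9 mm.

d ≈ 39.9 mm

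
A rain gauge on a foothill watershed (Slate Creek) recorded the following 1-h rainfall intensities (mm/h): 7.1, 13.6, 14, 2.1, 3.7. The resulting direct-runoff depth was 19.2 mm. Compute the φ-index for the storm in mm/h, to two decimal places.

φ ≈ 5.17 mm/h

Only the 3 blocks with intensity above φ contribute runoff: 7.1, 13.6, 14 mm/h.
Σ(I−φ)·Δt = d  ⇒  (7.1+13.6+14 − 3φ)·1 = 19.2
φ = (34.70 − 19.2/1) / 3 = 5.17 mm/h.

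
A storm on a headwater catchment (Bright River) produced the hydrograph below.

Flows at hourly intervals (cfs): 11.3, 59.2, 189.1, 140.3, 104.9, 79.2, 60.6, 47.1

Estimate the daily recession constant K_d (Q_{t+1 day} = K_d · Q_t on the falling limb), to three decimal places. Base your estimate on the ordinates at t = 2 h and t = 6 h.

Between t = 2 h and t = 6 h the flow falls from 189.1 to 60.6 cfs over 4×1 h = 4 h.
Per-interval ratio K = (60.6/189.1)^(1/4) = 0.7524; K_d = K^(24/1) = 0.001.

K_d ≈ 0.001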